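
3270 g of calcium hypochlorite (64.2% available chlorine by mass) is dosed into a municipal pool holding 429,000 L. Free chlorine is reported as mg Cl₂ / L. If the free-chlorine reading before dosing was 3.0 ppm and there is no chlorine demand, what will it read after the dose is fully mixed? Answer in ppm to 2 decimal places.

Available chlorine delivered: 3270 g × 0.642 = 2099 g as Cl₂.
Concentration rise: 2099 g / 429,000 L = 4.894 mg/L = 4.89 ppm.
Final FC: 3.0 + 4.89 = 7.89 ppm.

7.89 ppm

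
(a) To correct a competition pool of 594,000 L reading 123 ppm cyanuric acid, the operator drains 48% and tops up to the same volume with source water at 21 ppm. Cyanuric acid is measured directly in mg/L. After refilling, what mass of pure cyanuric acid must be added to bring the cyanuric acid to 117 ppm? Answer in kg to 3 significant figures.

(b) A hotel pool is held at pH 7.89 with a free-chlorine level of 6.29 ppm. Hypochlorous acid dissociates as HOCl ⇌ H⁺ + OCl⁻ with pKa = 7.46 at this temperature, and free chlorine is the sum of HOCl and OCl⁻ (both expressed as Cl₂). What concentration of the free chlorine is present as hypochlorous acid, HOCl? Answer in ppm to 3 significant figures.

(a) After draining 48% and refilling: 123 × 0.52 + 21 × 0.48 = 74.04 ppm.
(a) Deficit to target: 117 − 74.04 = 42.96 mg/L.
(a) Mass: 42.96 mg/L × 594,000 L = 25,520 g cyanuric acid.

(b) [OCl⁻]/[HOCl] = 10^(pH − pKa) = 10^(7.89 − 7.46) = 10^0.43 = 2.692.
(b) Fraction as HOCl = 1 / (1 + 2.692) = 0.2709.
(b) HOCl = 0.2709 × 6.29 ppm = 1.704 ppm.

(a) 25.5 kg; (b) 1.70 ppm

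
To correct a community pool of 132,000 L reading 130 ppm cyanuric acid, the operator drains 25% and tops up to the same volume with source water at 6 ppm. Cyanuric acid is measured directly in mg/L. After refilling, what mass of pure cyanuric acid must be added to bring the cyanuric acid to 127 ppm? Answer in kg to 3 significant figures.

3.70 kg

After draining 25% and refilling: 130 × 0.75 + 6 × 0.25 = 99 ppm.
Deficit to target: 127 − 99 = 28 mg/L.
Mass: 28 mg/L × 132,000 L = 3696 g cyanuric acid.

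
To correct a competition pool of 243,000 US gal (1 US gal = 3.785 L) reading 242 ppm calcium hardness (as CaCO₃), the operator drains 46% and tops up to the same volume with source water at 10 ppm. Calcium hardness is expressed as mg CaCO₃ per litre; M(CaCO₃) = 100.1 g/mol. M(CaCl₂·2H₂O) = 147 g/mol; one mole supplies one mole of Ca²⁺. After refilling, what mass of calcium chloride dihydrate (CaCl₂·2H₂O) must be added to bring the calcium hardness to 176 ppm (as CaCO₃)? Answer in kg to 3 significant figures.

55.0 kg

Volume: 243,000 US gal × 3.785 L/gal = 919,755 L.
After draining 46% and refilling: 242 × 0.54 + 10 × 0.46 = 135.28 ppm.
Deficit to target: 176 − 135.28 = 40.72 mg/L.
As CaCO₃: 40.72 mg/L × 919,755 L = 37,450 g; ÷ 100.1 = 374.2 mol Ca²⁺.
Mass: 374.2 × 147 = 55,000 g.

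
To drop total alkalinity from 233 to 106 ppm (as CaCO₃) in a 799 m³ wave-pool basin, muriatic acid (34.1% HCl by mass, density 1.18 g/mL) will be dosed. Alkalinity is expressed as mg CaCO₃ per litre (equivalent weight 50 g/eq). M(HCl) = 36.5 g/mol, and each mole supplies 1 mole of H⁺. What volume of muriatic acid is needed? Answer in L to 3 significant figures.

184 L

Volume: 799 m³ = 799,000 L.
Alkalinity to neutralize: (233 − 106) = 127 mg/L as CaCO₃ × 799,000 L = 101,500 g as CaCO₃.
Equivalents of H⁺ required: 101,500 ÷ 50 g/eq = 2029 eq = 2029 mol HCl.
Mass of HCl: 2029 × 36.5 = 74,080 g.
Mass of 34.1% solution: 74,080 / 0.341 = 217,200 g.
Volume: 217,200 g ÷ 1.18 g/mL = 184,100 mL.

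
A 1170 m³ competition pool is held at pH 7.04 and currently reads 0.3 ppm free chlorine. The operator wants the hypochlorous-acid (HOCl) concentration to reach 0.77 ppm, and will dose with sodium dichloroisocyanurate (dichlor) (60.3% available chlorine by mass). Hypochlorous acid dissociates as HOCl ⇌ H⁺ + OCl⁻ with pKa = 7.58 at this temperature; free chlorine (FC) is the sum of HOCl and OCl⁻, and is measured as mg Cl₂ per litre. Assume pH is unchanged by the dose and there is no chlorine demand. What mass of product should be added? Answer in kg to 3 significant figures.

Volume: 1170 m³ = 1,170,000 L.
[OCl⁻]/[HOCl] = 10^(pH − pKa) = 10^(7.04 − 7.58) = 0.2884; fraction as HOCl = 1/(1 + 0.2884) = 0.7762.
Free chlorine required for 0.77 ppm HOCl: 0.77 / 0.7762 = 0.9921 ppm.
FC to add: 0.9921 − 0.3 = 0.6921 mg/L as Cl₂.
Cl₂ equivalent: 0.6921 mg/L × 1,170,000 L = 809.7 g.
Product at 60.3% available Cl: 809.7 / 0.603 = 1343 g.

1.34 kg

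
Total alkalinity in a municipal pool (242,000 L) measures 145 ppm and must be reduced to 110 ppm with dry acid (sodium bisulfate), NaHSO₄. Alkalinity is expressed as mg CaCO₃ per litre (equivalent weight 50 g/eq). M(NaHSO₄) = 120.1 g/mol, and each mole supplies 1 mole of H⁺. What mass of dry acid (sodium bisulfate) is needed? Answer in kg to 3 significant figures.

20.3 kg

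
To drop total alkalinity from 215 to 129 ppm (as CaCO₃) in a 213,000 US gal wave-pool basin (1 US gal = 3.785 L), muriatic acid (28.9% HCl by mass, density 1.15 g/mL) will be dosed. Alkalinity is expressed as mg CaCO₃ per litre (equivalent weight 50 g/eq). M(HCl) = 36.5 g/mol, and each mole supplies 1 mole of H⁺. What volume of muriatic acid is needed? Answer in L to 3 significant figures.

152 L

Volume: 213,000 US gal × 3.785 L/gal = 806,205 L.
Alkalinity to neutralize: (215 − 129) = 86 mg/L as CaCO₃ × 806,205 L = 69,330 g as CaCO₃.
Equivalents of H⁺ required: 69,330 ÷ 50 g/eq = 1387 eq = 1387 mol HCl.
Mass of HCl: 1387 × 36.5 = 50,610 g.
Mass of 28.9% solution: 50,610 / 0.289 = 175,100 g.
Volume: 175,100 g ÷ 1.15 g/mL = 152,300 mL.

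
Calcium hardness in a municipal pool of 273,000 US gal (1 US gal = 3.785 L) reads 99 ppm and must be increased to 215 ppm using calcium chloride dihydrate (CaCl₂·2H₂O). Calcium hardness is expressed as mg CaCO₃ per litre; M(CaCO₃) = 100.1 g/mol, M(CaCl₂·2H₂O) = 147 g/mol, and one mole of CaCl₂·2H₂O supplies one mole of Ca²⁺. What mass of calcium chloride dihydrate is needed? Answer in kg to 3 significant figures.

176 kg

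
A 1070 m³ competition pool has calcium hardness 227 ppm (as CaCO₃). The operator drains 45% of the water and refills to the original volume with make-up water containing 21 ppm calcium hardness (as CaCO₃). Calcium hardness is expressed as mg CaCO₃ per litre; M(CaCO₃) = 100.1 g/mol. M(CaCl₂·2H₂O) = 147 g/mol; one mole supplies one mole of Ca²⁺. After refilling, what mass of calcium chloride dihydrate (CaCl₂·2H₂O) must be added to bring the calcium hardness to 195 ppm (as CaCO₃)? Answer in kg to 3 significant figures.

Volume: 1070 m³ = 1,070,000 L.
After draining 45% and refilling: 227 × 0.55 + 21 × 0.45 = 134.3 ppm.
Deficit to target: 195 − 134.3 = 60.7 mg/L.
As CaCO₃: 60.7 mg/L × 1,070,000 L = 64,950 g; ÷ 100.1 = 648.8 mol Ca²⁺.
Mass: 648.8 × 147 = 95,380 g.

95.4 kg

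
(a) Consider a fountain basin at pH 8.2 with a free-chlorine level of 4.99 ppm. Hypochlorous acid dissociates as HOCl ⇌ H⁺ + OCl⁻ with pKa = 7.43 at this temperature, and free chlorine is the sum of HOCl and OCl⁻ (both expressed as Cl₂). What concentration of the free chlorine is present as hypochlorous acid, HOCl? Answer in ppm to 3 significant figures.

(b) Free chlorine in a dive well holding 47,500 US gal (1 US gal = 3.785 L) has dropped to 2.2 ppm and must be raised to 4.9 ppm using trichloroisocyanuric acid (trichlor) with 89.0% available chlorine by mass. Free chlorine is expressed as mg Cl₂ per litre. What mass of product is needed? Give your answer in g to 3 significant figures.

(a) 0.724 ppm; (b) 545 g

(a) [OCl⁻]/[HOCl] = 10^(pH − pKa) = 10^(8.2 − 7.43) = 10^0.77 = 5.888.
(a) Fraction as HOCl = 1 / (1 + 5.888) = 0.1452.
(a) HOCl = 0.1452 × 4.99 ppm = 0.7244 ppm.

(b) Volume: 47,500 US gal × 3.785 L/gal = 179,788 L.
(b) Chlorine deficit: 4.9 − 2.2 = 2.7 ppm = 2.7 mg/L as Cl₂.
(b) Cl₂ equivalent needed: 2.7 mg/L × 179,788 L = 485,400 mg = 485.4 g.
(b) Product at 89.0% available chlorine: 485.4 / 0.89 = 545.4 g.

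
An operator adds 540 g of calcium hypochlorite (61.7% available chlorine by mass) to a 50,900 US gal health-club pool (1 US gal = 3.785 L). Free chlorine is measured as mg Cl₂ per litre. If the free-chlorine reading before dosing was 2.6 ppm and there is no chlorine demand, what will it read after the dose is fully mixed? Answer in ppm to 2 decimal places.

Volume: 50,900 US gal × 3.785 L/gal = 192,656 L.
Available chlorine delivered: 540 g × 0.617 = 333.2 g as Cl₂.
Concentration rise: 333.2 g / 192,656 L = 1.729 mg/L = 1.73 ppm.
Final FC: 2.6 + 1.73 = 4.33 ppm.

4.33 ppm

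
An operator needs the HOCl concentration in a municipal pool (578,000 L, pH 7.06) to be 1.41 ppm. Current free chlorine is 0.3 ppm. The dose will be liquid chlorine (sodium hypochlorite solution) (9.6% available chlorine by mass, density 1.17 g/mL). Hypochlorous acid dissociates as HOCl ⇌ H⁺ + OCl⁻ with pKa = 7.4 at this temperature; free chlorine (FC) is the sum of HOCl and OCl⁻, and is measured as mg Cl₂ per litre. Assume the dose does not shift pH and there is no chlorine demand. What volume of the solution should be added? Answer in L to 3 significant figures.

[OCl⁻]/[HOCl] = 10^(pH − pKa) = 10^(7.06 − 7.4) = 0.4571; fraction as HOCl = 1/(1 + 0.4571) = 0.6863.
Free chlorine required for 1.41 ppm HOCl: 1.41 / 0.6863 = 2.054 ppm.
FC to add: 2.054 − 0.3 = 1.754 mg/L as Cl₂.
Cl₂ equivalent: 1.754 mg/L × 578,000 L = 1014 g.
Product at 9.6% available Cl: 1014 / 0.096 = 10,560 g.
Volume: 10,560 g ÷ 1.17 g/mL = 9029 mL.

9.03 L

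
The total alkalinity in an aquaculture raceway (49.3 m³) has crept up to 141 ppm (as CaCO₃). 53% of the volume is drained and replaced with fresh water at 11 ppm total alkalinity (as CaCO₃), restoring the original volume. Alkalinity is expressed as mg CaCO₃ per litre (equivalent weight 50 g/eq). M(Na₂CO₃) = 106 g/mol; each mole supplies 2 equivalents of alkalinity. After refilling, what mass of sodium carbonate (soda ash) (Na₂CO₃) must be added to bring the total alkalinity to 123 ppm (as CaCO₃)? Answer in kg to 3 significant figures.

2.66 kg

Volume: 49.3 m³ = 49,300 L.
After draining 53% and refilling: 141 × 0.47 + 11 × 0.53 = 72.1 ppm.
Deficit to target: 123 − 72.1 = 50.9 mg/L.
As CaCO₃: 50.9 mg/L × 49,300 L = 2509 g; ÷ 50 g/eq ÷ 2 = 25.09 mol Na₂CO₃.
Mass: 25.09 × 106 = 2660 g.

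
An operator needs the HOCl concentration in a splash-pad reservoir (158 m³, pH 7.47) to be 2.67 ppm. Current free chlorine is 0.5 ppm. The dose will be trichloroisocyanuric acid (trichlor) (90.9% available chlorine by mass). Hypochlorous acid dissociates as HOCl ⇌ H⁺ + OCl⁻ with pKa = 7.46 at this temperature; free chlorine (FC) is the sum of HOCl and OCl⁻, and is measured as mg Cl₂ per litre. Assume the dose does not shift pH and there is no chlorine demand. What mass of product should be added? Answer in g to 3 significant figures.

852 g

Volume: 158 m³ = 158,000 L.
[OCl⁻]/[HOCl] = 10^(pH − pKa) = 10^(7.47 − 7.46) = 1.023; fraction as HOCl = 1/(1 + 1.023) = 0.4942.
Free chlorine required for 2.67 ppm HOCl: 2.67 / 0.4942 = 5.402 ppm.
FC to add: 5.402 − 0.5 = 4.902 mg/L as Cl₂.
Cl₂ equivalent: 4.902 mg/L × 158,000 L = 774.5 g.
Product at 90.9% available Cl: 774.5 / 0.909 = 852.1 g.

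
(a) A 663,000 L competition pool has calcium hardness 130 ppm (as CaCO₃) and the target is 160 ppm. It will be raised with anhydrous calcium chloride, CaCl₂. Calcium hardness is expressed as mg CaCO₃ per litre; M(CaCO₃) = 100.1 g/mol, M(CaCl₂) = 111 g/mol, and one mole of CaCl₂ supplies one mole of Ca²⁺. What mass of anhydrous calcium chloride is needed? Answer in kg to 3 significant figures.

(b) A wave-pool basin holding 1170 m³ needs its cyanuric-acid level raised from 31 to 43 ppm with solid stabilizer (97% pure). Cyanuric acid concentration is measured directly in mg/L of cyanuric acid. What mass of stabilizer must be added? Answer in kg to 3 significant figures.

(a) 22.1 kg; (b) 14.5 kg

(a) Hardness to add: (160 − 130) = 30 mg/L as CaCO₃ × 663,000 L = 19,890 g as CaCO₃.
(a) Moles of Ca²⁺ (1 mol Ca²⁺ ≡ 1 mol CaCO₃): 19,890 / 100.1 g/mol = 198.7 mol.
(a) Mass of CaCl₂: 198.7 × 111 = 22,060 g.

(b) Volume: 1170 m³ = 1,170,000 L.
(b) CYA to add: (43 − 31) = 12 mg/L × 1,170,000 L = 14,040 g cyanuric acid.
(b) At 97% purity: 14,040 / 0.97 = 14,470 g product.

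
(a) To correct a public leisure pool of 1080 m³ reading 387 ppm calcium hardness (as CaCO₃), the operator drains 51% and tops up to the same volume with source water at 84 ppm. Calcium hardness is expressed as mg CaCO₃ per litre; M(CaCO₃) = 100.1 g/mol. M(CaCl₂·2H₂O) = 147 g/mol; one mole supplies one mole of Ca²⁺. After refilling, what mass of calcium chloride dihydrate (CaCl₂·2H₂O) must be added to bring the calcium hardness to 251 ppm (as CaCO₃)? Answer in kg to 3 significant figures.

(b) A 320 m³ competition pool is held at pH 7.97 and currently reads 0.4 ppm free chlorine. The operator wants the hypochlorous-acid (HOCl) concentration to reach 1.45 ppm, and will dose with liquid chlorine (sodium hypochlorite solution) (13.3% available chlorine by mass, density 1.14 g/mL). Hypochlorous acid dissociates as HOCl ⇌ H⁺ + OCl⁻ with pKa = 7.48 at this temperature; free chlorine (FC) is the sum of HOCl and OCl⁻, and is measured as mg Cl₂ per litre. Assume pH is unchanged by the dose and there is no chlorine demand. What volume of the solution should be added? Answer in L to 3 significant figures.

(a) 29.4 kg; (b) 11.7 L

(a) Volume: 1080 m³ = 1,080,000 L.
(a) After draining 51% and refilling: 387 × 0.49 + 84 × 0.51 = 232.47 ppm.
(a) Deficit to target: 251 − 232.47 = 18.53 mg/L.
(a) As CaCO₃: 18.53 mg/L × 1,080,000 L = 20,010 g; ÷ 100.1 = 199.9 mol Ca²⁺.
(a) Mass: 199.9 × 147 = 29,390 g.

(b) Volume: 320 m³ = 320,000 L.
(b) [OCl⁻]/[HOCl] = 10^(pH − pKa) = 10^(7.97 − 7.48) = 3.09; fraction as HOCl = 1/(1 + 3.09) = 0.2445.
(b) Free chlorine required for 1.45 ppm HOCl: 1.45 / 0.2445 = 5.931 ppm.
(b) FC to add: 5.931 − 0.4 = 5.531 mg/L as Cl₂.
(b) Cl₂ equivalent: 5.531 mg/L × 320,000 L = 1770 g.
(b) Product at 13.3% available Cl: 1770 / 0.133 = 13,310 g.
(b) Volume: 13,310 g ÷ 1.14 g/mL = 11,670 mL.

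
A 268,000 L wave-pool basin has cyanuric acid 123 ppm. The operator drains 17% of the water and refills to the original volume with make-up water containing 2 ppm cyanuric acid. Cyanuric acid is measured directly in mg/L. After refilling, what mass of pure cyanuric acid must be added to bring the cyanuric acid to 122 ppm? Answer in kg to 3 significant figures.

5.24 kg

After draining 17% and refilling: 123 × 0.83 + 2 × 0.17 = 102.43 ppm.
Deficit to target: 122 − 102.43 = 19.57 mg/L.
Mass: 19.57 mg/L × 268,000 L = 5245 g cyanuric acid.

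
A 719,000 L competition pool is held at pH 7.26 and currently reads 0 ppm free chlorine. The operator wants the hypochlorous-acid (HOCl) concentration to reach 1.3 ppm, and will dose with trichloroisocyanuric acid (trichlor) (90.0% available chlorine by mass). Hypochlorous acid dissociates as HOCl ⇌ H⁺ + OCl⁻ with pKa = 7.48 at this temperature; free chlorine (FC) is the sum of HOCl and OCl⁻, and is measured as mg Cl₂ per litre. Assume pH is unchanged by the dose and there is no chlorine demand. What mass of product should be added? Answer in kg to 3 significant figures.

[OCl⁻]/[HOCl] = 10^(pH − pKa) = 10^(7.26 − 7.48) = 0.6026; fraction as HOCl = 1/(1 + 0.6026) = 0.624.
Free chlorine required for 1.3 ppm HOCl: 1.3 / 0.624 = 2.083 ppm.
FC to add: 2.083 − 0 = 2.083 mg/L as Cl₂.
Cl₂ equivalent: 2.083 mg/L × 719,000 L = 1498 g.
Product at 90.0% available Cl: 1498 / 0.9 = 1664 g.

1.66 kg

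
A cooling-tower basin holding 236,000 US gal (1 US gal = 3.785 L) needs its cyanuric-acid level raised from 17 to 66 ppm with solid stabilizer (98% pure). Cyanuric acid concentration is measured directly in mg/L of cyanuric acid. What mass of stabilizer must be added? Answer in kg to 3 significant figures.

Volume: 236,000 US gal × 3.785 L/gal = 893,260 L.
CYA to add: (66 − 17) = 49 mg/L × 893,260 L = 43,770 g cyanuric acid.
At 98% purity: 43,770 / 0.98 = 44,660 g product.

44.7 kg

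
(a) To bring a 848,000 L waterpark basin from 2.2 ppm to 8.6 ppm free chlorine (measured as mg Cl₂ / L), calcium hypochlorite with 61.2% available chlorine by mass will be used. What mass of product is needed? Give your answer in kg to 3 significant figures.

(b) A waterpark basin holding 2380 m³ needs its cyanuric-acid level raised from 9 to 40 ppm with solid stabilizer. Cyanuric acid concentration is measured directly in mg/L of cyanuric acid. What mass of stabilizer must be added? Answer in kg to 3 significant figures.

(a) 8.87 kg; (b) 73.8 kg

(a) Chlorine deficit: 8.6 − 2.2 = 6.4 ppm = 6.4 mg/L as Cl₂.
(a) Cl₂ equivalent needed: 6.4 mg/L × 848,000 L = 5,427,000 mg = 5427 g.
(a) Product at 61.2% available chlorine: 5427 / 0.612 = 8868 g.

(b) Volume: 2380 m³ = 2,380,000 L.
(b) CYA to add: (40 − 9) = 31 mg/L × 2,380,000 L = 73,780 g cyanuric acid.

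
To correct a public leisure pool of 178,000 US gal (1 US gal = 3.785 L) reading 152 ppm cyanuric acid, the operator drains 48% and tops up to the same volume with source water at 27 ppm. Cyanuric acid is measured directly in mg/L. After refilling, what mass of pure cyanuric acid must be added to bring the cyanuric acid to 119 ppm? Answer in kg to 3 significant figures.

18.2 kg

Volume: 178,000 US gal × 3.785 L/gal = 673,730 L.
After draining 48% and refilling: 152 × 0.52 + 27 × 0.48 = 92 ppm.
Deficit to target: 119 − 92 = 27 mg/L.
Mass: 27 mg/L × 673,730 L = 18,190 g cyanuric acid.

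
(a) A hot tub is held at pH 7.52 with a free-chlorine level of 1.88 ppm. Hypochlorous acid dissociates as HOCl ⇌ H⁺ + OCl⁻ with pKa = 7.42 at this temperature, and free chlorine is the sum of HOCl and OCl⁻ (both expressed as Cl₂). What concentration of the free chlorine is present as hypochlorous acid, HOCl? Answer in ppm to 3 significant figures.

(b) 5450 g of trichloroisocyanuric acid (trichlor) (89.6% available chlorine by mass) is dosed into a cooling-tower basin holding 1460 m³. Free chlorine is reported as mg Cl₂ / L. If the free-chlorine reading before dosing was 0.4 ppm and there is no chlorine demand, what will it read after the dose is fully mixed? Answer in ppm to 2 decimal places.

(a) [OCl⁻]/[HOCl] = 10^(pH − pKa) = 10^(7.52 − 7.42) = 10^0.10 = 1.259.
(a) Fraction as HOCl = 1 / (1 + 1.259) = 0.4427.
(a) HOCl = 0.4427 × 1.88 ppm = 0.8323 ppm.

(b) Volume: 1460 m³ = 1,460,000 L.
(b) Available chlorine delivered: 5450 g × 0.896 = 4883 g as Cl₂.
(b) Concentration rise: 4883 g / 1,460,000 L = 3.345 mg/L = 3.34 ppm.
(b) Final FC: 0.4 + 3.34 = 3.74 ppm.

(a) 0.832 ppm; (b) 3.74 ppm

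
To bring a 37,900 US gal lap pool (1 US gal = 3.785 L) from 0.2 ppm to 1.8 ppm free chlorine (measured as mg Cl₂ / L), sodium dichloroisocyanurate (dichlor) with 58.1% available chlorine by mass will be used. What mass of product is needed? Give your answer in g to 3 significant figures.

Volume: 37,900 US gal × 3.785 L/gal = 143,452 L.
Chlorine deficit: 1.8 − 0.2 = 1.6 ppm = 1.6 mg/L as Cl₂.
Cl₂ equivalent needed: 1.6 mg/L × 143,452 L = 229,500 mg = 229.5 g.
Product at 58.1% available chlorine: 229.5 / 0.581 = 395 g.

395 g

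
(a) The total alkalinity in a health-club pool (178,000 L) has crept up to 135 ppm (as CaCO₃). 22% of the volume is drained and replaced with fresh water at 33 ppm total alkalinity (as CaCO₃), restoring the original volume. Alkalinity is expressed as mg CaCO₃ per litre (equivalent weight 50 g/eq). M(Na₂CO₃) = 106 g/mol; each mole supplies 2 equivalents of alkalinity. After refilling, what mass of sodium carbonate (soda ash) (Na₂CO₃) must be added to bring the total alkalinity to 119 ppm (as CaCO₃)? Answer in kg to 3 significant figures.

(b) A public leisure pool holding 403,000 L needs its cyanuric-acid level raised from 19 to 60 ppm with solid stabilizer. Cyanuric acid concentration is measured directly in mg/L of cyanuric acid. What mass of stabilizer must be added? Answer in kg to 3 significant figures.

(a) 1.22 kg; (b) 16.5 kg

(a) After draining 22% and refilling: 135 × 0.78 + 33 × 0.22 = 112.56 ppm.
(a) Deficit to target: 119 − 112.56 = 6.44 mg/L.
(a) As CaCO₃: 6.44 mg/L × 178,000 L = 1146 g; ÷ 50 g/eq ÷ 2 = 11.46 mol Na₂CO₃.
(a) Mass: 11.46 × 106 = 1215 g.

(b) CYA to add: (60 − 19) = 41 mg/L × 403,000 L = 16,520 g cyanuric acid.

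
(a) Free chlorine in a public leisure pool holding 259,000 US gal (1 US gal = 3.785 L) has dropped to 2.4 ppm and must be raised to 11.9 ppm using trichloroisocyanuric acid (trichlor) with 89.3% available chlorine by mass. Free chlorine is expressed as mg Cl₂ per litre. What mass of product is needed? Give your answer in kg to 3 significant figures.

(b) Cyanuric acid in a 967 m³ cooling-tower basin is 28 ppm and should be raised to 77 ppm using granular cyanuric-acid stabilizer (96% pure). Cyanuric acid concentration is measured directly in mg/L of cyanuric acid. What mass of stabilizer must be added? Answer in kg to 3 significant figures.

(a) 10.4 kg; (b) 49.4 kg

(a) Volume: 259,000 US gal × 3.785 L/gal = 980,315 L.
(a) Chlorine deficit: 11.9 − 2.4 = 9.5 ppm = 9.5 mg/L as Cl₂.
(a) Cl₂ equivalent needed: 9.5 mg/L × 980,315 L = 9,313,000 mg = 9313 g.
(a) Product at 89.3% available chlorine: 9313 / 0.893 = 10,430 g.

(b) Volume: 967 m³ = 967,000 L.
(b) CYA to add: (77 − 28) = 49 mg/L × 967,000 L = 47,380 g cyanuric acid.
(b) At 96% purity: 47,380 / 0.96 = 49,360 g product.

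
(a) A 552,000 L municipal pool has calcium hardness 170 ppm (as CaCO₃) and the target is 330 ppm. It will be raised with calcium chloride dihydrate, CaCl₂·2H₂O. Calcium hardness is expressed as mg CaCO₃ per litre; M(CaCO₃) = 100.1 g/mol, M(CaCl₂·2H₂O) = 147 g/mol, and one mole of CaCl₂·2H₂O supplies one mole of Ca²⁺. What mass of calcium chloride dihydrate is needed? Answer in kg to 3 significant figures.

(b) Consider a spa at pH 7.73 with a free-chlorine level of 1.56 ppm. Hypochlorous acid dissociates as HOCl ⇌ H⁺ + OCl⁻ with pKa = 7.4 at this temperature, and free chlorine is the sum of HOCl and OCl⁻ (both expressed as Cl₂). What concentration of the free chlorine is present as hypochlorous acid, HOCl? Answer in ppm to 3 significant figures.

(a) Hardness to add: (330 − 170) = 160 mg/L as CaCO₃ × 552,000 L = 88,320 g as CaCO₃.
(a) Moles of Ca²⁺ (1 mol Ca²⁺ ≡ 1 mol CaCO₃): 88,320 / 100.1 g/mol = 882.3 mol.
(a) Mass of CaCl₂·2H₂O: 882.3 × 147 = 129,700 g.

(b) [OCl⁻]/[HOCl] = 10^(pH − pKa) = 10^(7.73 − 7.4) = 10^0.33 = 2.138.
(b) Fraction as HOCl = 1 / (1 + 2.138) = 0.3187.
(b) HOCl = 0.3187 × 1.56 ppm = 0.4971 ppm.

(a) 130 kg; (b) 0.497 ppm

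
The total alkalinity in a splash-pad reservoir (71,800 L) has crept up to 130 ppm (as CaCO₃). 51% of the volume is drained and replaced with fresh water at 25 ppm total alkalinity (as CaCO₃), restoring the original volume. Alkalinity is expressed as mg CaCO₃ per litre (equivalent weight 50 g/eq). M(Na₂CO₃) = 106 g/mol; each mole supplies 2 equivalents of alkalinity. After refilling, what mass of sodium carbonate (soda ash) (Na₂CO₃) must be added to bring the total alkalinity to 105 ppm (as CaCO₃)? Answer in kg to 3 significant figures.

2.17 kg

After draining 51% and refilling: 130 × 0.49 + 25 × 0.51 = 76.45 ppm.
Deficit to target: 105 − 76.45 = 28.55 mg/L.
As CaCO₃: 28.55 mg/L × 71,800 L = 2050 g; ÷ 50 g/eq ÷ 2 = 20.5 mol Na₂CO₃.
Mass: 20.5 × 106 = 2173 g.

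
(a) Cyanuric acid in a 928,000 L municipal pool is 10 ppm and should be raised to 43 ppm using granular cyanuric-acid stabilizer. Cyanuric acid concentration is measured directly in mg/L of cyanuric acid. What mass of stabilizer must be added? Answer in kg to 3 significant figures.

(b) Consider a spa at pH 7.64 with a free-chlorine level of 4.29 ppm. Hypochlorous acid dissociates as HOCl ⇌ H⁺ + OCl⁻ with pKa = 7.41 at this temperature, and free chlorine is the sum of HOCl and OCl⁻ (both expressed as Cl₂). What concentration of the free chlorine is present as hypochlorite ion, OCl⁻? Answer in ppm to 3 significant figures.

(a) CYA to add: (43 − 10) = 33 mg/L × 928,000 L = 30,620 g cyanuric acid.

(b) [OCl⁻]/[HOCl] = 10^(pH − pKa) = 10^(7.64 − 7.41) = 10^0.23 = 1.698.
(b) Fraction as HOCl = 1 / (1 + 1.698) = 0.3706.
(b) OCl⁻ = (1 − 0.3706) × 4.29 ppm = 2.7 ppm.

(a) 30.6 kg; (b) 2.70 ppm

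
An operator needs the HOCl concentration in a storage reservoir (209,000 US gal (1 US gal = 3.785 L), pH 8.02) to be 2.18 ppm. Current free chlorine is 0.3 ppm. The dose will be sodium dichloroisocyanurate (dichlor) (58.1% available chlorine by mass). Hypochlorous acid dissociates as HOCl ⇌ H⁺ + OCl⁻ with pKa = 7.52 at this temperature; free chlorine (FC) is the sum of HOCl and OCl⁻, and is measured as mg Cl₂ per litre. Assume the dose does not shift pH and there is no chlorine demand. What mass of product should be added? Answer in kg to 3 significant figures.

11.9 kg

Volume: 209,000 US gal × 3.785 L/gal = 791,065 L.
[OCl⁻]/[HOCl] = 10^(pH − pKa) = 10^(8.02 − 7.52) = 3.162; fraction as HOCl = 1/(1 + 3.162) = 0.2403.
Free chlorine required for 2.18 ppm HOCl: 2.18 / 0.2403 = 9.074 ppm.
FC to add: 9.074 − 0.3 = 8.774 mg/L as Cl₂.
Cl₂ equivalent: 8.774 mg/L × 791,065 L = 6941 g.
Product at 58.1% available Cl: 6941 / 0.581 = 11,950 g.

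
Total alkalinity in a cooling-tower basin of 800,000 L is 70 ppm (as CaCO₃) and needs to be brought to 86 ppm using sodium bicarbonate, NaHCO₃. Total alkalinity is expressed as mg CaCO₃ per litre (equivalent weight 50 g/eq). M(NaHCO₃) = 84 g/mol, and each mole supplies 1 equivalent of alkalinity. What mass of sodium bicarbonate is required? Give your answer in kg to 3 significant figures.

21.5 kg

Alkalinity to add: (86 − 70) = 16 mg/L as CaCO₃ × 800,000 L = 12,800 g as CaCO₃.
Equivalents: 12,800 g ÷ 50 g/eq = 256 eq.
NaHCO₃ supplies 1 eq per mole → 256 mol.
Mass: 256 mol × 84 g/mol = 21,500 g.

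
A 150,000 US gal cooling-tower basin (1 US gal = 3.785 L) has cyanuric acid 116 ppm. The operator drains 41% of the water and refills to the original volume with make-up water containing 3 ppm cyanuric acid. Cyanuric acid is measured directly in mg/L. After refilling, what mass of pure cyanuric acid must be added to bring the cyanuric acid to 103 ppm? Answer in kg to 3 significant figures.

18.9 kg

Volume: 150,000 US gal × 3.785 L/gal = 567,750 L.
After draining 41% and refilling: 116 × 0.59 + 3 × 0.41 = 69.67 ppm.
Deficit to target: 103 − 69.67 = 33.33 mg/L.
Mass: 33.33 mg/L × 567,750 L = 18,920 g cyanuric acid.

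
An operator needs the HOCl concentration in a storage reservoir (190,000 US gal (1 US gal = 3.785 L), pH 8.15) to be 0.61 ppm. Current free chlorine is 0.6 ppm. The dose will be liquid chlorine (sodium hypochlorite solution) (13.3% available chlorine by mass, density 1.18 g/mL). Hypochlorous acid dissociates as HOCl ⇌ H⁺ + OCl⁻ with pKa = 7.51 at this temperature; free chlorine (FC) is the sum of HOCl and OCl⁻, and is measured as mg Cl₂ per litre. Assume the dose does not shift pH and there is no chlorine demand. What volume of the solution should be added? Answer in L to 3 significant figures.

12.2 L

Volume: 190,000 US gal × 3.785 L/gal = 719,150 L.
[OCl⁻]/[HOCl] = 10^(pH − pKa) = 10^(8.15 − 7.51) = 4.365; fraction as HOCl = 1/(1 + 4.365) = 0.1864.
Free chlorine required for 0.61 ppm HOCl: 0.61 / 0.1864 = 3.273 ppm.
FC to add: 3.273 − 0.6 = 2.673 mg/L as Cl₂.
Cl₂ equivalent: 2.673 mg/L × 719,150 L = 1922 g.
Product at 13.3% available Cl: 1922 / 0.133 = 14,450 g.
Volume: 14,450 g ÷ 1.18 g/mL = 12,250 mL.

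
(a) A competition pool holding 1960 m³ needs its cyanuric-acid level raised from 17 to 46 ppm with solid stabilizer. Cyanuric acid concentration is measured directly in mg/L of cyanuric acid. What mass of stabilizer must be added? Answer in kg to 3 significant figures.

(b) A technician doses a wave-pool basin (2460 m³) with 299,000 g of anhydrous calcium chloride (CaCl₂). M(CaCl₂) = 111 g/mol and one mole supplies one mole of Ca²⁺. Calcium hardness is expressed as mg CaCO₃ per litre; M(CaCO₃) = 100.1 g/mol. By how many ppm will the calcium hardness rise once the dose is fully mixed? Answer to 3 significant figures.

(a) Volume: 1960 m³ = 1,960,000 L.
(a) CYA to add: (46 − 17) = 29 mg/L × 1,960,000 L = 56,840 g cyanuric acid.

(b) Volume: 2460 m³ = 2,460,000 L.
(b) Moles of Ca²⁺: 299,000 g ÷ 111 g/mol = 2694 mol.
(b) As CaCO₃: 2694 mol × 100.1 g/mol = 269,600 g.
(b) Rise: 269,600 g / 2,460,000 L × 1000 = 109.6 mg/L.

(a) 56.8 kg; (b) 110 ppm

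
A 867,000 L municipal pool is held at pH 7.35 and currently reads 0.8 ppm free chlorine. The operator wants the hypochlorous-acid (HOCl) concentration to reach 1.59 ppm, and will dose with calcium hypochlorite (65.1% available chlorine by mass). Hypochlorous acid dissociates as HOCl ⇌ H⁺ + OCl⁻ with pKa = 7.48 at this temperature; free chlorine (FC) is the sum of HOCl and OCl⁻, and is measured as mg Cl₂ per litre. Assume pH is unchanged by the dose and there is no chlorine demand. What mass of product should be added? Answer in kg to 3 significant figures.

2.62 kg

[OCl⁻]/[HOCl] = 10^(pH − pKa) = 10^(7.35 − 7.48) = 0.7413; fraction as HOCl = 1/(1 + 0.7413) = 0.5743.
Free chlorine required for 1.59 ppm HOCl: 1.59 / 0.5743 = 2.769 ppm.
FC to add: 2.769 − 0.8 = 1.969 mg/L as Cl₂.
Cl₂ equivalent: 1.969 mg/L × 867,000 L = 1707 g.
Product at 65.1% available Cl: 1707 / 0.651 = 2622 g.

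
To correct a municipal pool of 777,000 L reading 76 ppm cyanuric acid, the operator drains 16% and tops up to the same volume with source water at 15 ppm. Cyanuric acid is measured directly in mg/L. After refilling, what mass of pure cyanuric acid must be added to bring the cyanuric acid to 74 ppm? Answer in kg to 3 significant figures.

After draining 16% and refilling: 76 × 0.84 + 15 × 0.16 = 66.24 ppm.
Deficit to target: 74 − 66.24 = 7.76 mg/L.
Mass: 7.76 mg/L × 777,000 L = 6030 g cyanuric acid.

6.03 kg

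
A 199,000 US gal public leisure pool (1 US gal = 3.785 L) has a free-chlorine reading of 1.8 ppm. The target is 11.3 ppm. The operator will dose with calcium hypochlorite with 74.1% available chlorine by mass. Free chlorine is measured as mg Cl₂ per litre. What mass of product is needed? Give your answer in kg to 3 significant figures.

Volume: 199,000 US gal × 3.785 L/gal = 753,215 L.
Chlorine deficit: 11.3 − 1.8 = 9.5 ppm = 9.5 mg/L as Cl₂.
Cl₂ equivalent needed: 9.5 mg/L × 753,215 L = 7,156,000 mg = 7156 g.
Product at 74.1% available chlorine: 7156 / 0.741 = 9657 g.

9.66 kg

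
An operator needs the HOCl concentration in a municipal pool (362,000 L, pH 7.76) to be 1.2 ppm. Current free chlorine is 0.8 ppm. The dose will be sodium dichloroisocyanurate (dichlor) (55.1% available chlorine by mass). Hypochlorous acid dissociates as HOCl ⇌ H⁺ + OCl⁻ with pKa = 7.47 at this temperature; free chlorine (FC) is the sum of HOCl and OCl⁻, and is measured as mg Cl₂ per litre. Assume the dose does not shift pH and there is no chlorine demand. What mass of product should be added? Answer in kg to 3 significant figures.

1.80 kg

[OCl⁻]/[HOCl] = 10^(pH − pKa) = 10^(7.76 − 7.47) = 1.95; fraction as HOCl = 1/(1 + 1.95) = 0.339.
Free chlorine required for 1.2 ppm HOCl: 1.2 / 0.339 = 3.54 ppm.
FC to add: 3.54 − 0.8 = 2.74 mg/L as Cl₂.
Cl₂ equivalent: 2.74 mg/L × 362,000 L = 991.8 g.
Product at 55.1% available Cl: 991.8 / 0.551 = 1800 g.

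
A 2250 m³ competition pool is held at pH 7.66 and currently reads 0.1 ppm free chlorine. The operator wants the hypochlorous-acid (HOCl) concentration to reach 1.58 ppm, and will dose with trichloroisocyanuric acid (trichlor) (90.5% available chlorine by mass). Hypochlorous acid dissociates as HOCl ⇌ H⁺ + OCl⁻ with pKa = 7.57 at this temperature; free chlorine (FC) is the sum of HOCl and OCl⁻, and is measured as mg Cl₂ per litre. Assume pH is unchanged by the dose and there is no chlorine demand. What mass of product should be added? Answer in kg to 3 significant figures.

Volume: 2250 m³ = 2,250,000 L.
[OCl⁻]/[HOCl] = 10^(pH − pKa) = 10^(7.66 − 7.57) = 1.23; fraction as HOCl = 1/(1 + 1.23) = 0.4484.
Free chlorine required for 1.58 ppm HOCl: 1.58 / 0.4484 = 3.524 ppm.
FC to add: 3.524 − 0.1 = 3.424 mg/L as Cl₂.
Cl₂ equivalent: 3.424 mg/L × 2,250,000 L = 7704 g.
Product at 90.5% available Cl: 7704 / 0.905 = 8512 g.

8.51 kg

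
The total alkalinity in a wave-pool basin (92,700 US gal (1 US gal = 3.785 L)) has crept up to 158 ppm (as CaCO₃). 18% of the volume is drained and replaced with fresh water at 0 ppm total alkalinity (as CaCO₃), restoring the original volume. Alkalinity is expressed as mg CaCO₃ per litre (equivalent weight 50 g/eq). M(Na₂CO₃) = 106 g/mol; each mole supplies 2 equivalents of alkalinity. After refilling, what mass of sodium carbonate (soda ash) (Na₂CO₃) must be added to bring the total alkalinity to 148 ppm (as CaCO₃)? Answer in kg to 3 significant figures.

6.86 kg

Volume: 92,700 US gal × 3.785 L/gal = 350,870 L.
After draining 18% and refilling: 158 × 0.82 + 0 × 0.18 = 129.56 ppm.
Deficit to target: 148 − 129.56 = 18.44 mg/L.
As CaCO₃: 18.44 mg/L × 350,870 L = 6470 g; ÷ 50 g/eq ÷ 2 = 64.7 mol Na₂CO₃.
Mass: 64.7 × 106 = 6858 g.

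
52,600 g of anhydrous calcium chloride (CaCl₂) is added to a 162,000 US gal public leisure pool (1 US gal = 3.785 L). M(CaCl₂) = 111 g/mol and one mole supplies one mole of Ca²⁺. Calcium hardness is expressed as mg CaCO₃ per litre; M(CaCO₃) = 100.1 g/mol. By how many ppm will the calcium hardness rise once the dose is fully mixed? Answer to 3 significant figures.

Volume: 162,000 US gal × 3.785 L/gal = 613,170 L.
Moles of Ca²⁺: 52,600 g ÷ 111 g/mol = 473.9 mol.
As CaCO₃: 473.9 mol × 100.1 g/mol = 47,430 g.
Rise: 47,430 g / 613,170 L × 1000 = 77.36 mg/L.

77.4 ppm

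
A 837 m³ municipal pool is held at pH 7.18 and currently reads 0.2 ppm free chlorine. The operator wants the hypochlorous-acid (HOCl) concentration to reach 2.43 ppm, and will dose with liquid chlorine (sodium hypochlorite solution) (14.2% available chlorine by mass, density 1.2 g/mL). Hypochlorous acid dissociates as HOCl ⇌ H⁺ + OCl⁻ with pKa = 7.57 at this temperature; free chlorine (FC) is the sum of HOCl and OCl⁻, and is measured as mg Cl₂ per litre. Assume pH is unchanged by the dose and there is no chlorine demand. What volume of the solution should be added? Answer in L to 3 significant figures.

15.8 L

Volume: 837 m³ = 837,000 L.
[OCl⁻]/[HOCl] = 10^(pH − pKa) = 10^(7.18 − 7.57) = 0.4074; fraction as HOCl = 1/(1 + 0.4074) = 0.7105.
Free chlorine required for 2.43 ppm HOCl: 2.43 / 0.7105 = 3.42 ppm.
FC to add: 3.42 − 0.2 = 3.22 mg/L as Cl₂.
Cl₂ equivalent: 3.22 mg/L × 837,000 L = 2695 g.
Product at 14.2% available Cl: 2695 / 0.142 = 18,980 g.
Volume: 18,980 g ÷ 1.2 g/mL = 15,820 mL.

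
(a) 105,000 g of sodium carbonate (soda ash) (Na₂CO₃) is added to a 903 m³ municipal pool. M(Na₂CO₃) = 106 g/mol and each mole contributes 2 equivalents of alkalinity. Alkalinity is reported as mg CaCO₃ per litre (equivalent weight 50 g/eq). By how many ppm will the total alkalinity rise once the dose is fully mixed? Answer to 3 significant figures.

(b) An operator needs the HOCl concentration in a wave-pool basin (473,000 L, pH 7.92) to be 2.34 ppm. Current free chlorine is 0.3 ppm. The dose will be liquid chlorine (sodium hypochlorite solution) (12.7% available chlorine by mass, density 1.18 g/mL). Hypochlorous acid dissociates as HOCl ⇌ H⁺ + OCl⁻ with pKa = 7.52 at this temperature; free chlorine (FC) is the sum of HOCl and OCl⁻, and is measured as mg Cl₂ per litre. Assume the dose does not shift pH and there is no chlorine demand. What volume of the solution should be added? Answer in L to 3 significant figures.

(a) 110 ppm; (b) 25.0 L

(a) Volume: 903 m³ = 903,000 L.
(a) Moles of Na₂CO₃: 105,000 g ÷ 106 g/mol = 990.6 mol → 1981 eq of alkalinity.
(a) As CaCO₃: 1981 eq × 50 g/eq = 99,060 g.
(a) Rise: 99,060 g / 903,000 L × 1000 = 109.7 mg/L.

(b) [OCl⁻]/[HOCl] = 10^(pH − pKa) = 10^(7.92 − 7.52) = 2.512; fraction as HOCl = 1/(1 + 2.512) = 0.2847.
(b) Free chlorine required for 2.34 ppm HOCl: 2.34 / 0.2847 = 8.218 ppm.
(b) FC to add: 8.218 − 0.3 = 7.918 mg/L as Cl₂.
(b) Cl₂ equivalent: 7.918 mg/L × 473,000 L = 3745 g.
(b) Product at 12.7% available Cl: 3745 / 0.127 = 29,490 g.
(b) Volume: 29,490 g ÷ 1.18 g/mL = 24,990 mL.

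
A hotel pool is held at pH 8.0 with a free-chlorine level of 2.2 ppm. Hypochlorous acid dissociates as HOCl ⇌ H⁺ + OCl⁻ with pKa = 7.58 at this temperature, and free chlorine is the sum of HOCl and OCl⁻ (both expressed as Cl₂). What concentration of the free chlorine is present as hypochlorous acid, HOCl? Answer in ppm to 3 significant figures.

[OCl⁻]/[HOCl] = 10^(pH − pKa) = 10^(8.0 − 7.58) = 10^0.42 = 2.63.
Fraction as HOCl = 1 / (1 + 2.63) = 0.2755.
HOCl = 0.2755 × 2.2 ppm = 0.606 ppm.

0.606 ppm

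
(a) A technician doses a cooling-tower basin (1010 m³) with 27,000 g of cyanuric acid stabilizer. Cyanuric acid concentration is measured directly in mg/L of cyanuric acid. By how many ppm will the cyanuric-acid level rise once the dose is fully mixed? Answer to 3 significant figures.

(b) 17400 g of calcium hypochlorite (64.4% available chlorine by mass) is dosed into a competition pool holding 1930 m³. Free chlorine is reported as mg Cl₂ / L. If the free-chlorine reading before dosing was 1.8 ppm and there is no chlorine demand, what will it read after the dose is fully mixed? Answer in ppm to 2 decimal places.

(a) 26.7 ppm; (b) 7.61 ppm

(a) Volume: 1010 m³ = 1,010,000 L.
(a) Rise: 27,000 g / 1,010,000 L × 1000 = 26.73 mg/L.

(b) Volume: 1930 m³ = 1,930,000 L.
(b) Available chlorine delivered: 17,400 g × 0.644 = 11,210 g as Cl₂.
(b) Concentration rise: 11,210 g / 1,930,000 L = 5.806 mg/L = 5.81 ppm.
(b) Final FC: 1.8 + 5.81 = 7.61 ppm.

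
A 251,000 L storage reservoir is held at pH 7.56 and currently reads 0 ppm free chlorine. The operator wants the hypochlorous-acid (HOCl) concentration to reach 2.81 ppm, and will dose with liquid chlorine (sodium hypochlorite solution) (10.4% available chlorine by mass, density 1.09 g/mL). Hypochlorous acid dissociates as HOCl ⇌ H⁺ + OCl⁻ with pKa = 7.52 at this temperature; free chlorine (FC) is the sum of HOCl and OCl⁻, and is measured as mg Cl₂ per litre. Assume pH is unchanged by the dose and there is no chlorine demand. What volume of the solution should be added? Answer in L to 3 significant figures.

13.0 L

[OCl⁻]/[HOCl] = 10^(pH − pKa) = 10^(7.56 − 7.52) = 1.096; fraction as HOCl = 1/(1 + 1.096) = 0.477.
Free chlorine required for 2.81 ppm HOCl: 2.81 / 0.477 = 5.891 ppm.
FC to add: 5.891 − 0 = 5.891 mg/L as Cl₂.
Cl₂ equivalent: 5.891 mg/L × 251,000 L = 1479 g.
Product at 10.4% available Cl: 1479 / 0.104 = 14,220 g.
Volume: 14,220 g ÷ 1.09 g/mL = 13,040 mL.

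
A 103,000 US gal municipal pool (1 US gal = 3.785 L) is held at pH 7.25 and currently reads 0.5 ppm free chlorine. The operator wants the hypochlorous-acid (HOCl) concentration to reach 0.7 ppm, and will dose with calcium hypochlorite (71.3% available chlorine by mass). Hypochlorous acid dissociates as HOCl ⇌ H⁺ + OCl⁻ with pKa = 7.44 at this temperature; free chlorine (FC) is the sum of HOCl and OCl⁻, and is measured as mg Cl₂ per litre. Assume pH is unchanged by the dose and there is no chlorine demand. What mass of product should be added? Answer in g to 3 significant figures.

Volume: 103,000 US gal × 3.785 L/gal = 389,855 L.
[OCl⁻]/[HOCl] = 10^(pH − pKa) = 10^(7.25 − 7.44) = 0.6457; fraction as HOCl = 1/(1 + 0.6457) = 0.6077.
Free chlorine required for 0.7 ppm HOCl: 0.7 / 0.6077 = 1.152 ppm.
FC to add: 1.152 − 0.5 = 0.652 mg/L as Cl₂.
Cl₂ equivalent: 0.652 mg/L × 389,855 L = 254.2 g.
Product at 71.3% available Cl: 254.2 / 0.713 = 356.5 g.

356 g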